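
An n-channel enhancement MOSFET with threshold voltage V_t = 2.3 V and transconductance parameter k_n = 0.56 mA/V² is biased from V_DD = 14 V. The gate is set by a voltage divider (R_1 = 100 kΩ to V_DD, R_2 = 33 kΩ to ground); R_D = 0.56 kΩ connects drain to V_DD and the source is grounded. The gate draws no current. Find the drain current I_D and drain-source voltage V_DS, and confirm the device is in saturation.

I_D ≈ 0.39 mA, V_DS ≈ 14 V

V_G = V_DD·R_2/(R_1+R_2) = 14×33/133 = 3.47 V. With the source grounded, V_GS = V_G = 3.47 V.
Assume saturation: I_D = (k_n/2)(V_GS − V_t)² = (0.56/2)×(3.47 − 2.3)² = 0.28×1.17² = 0.386 mA.
V_DS = V_DD − I_D·R_D = 14 − 0.386×0.56 = 13.8 V.
Saturation requires V_DS ≥ V_GS − V_t = 1.17 V; 13.8 ≥ 1.17 ✓.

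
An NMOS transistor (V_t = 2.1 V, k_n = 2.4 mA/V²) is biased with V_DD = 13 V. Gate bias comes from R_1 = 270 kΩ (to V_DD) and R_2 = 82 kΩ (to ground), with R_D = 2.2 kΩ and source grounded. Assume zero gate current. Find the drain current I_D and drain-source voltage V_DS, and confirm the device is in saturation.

V_G = V_DD·R_2/(R_1+R_2) = 13×82/352 = 3.03 V. With the source grounded, V_GS = V_G = 3.03 V.
Assume saturation: I_D = (k_n/2)(V_GS − V_t)² = (2.4/2)×(3.03 − 2.1)² = 1.2×0.928² = 1.03 mA.
V_DS = V_DD − I_D·R_D = 13 − 1.03×2.2 = 10.7 V.
Saturation requires V_DS ≥ V_GS − V_t = 0.928 V; 10.7 ≥ 0.928 ✓.

I_D ≈ 1 mA, V_DS ≈ 11 V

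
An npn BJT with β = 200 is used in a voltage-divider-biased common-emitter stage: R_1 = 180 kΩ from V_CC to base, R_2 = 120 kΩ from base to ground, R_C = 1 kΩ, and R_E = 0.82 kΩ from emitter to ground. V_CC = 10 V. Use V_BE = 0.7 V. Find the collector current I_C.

Thevenize the base divider: V_Th = V_CC·R_2/(R_1+R_2) = 10×120/300 = 4 V, R_Th = R_1‖R_2 = 72 kΩ.
Base-emitter loop: V_Th = I_B·R_Th + V_BE + (β+1)I_B·R_E, so I_B = (4 − 0.7) / (72 + 201×0.82) = 0.0139 mA.
I_C = β·I_B = 200×0.0139 = 2.79 mA, and I_E = (β+1)I_B = 2.8 mA.
V_CE = V_CC − I_C·R_C − I_E·R_E = 10 − 2.79×1 − 2.8×0.82 = 4.92 V.
V_CE = 4.92 V > 0.2 V confirms active-region operation.

I_C ≈ 2.8 mA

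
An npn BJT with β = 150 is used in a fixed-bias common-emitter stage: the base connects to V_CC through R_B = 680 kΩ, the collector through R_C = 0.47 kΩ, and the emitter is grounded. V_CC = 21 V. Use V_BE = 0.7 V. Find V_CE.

Base loop: V_CC = I_B·R_B + V_BE, so I_B = (21 − 0.7)/680 kΩ = 0.0299 mA.
In the active region I_C = β·I_B = 150 × 0.0299 = 4.48 mA.
Collector loop: V_CE = V_CC − I_C·R_C = 21 − 4.48×0.47 = 18.9 V.
Since V_CE = 18.9 V > V_CE(sat) ≈ 0.2 V, the transistor is in the active region as assumed.

V_CE ≈ 19 V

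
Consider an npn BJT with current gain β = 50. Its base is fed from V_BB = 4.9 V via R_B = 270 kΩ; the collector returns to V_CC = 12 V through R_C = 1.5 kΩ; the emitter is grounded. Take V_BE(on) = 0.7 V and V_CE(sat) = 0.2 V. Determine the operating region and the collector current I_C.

Assume active. Base-emitter loop: I_B = (V_BB − V_BE)/R_B = (4.9 − 0.7)/270 = 0.0156 mA.
I_C = β·I_B = 50×0.0156 = 0.778 mA.
V_CE = V_CC − I_C·R_C = 12 − 0.778×1.5 = 10.8 V > V_CE(sat), so the active-region assumption holds.

active; I_C ≈ 0.78 mA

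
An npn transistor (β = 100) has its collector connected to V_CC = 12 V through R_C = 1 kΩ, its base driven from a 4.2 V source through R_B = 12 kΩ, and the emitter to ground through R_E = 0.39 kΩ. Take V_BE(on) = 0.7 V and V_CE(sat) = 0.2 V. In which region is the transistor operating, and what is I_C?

active; I_C ≈ 6.8 mA

Assume active. Base-emitter loop: I_B = (V_BB − V_BE)/(R_B + (β+1)R_E) = (4.2 − 0.7)/(12 + 101×0.39) = 0.0681 mA.
I_C = β·I_B = 100×0.0681 = 6.81 mA.
V_CE = V_CC − I_C·R_C − I_E·R_E = 12 − 6.81×1 − 6.88×0.39 = 2.51 V > V_CE(sat), so the active-region assumption holds.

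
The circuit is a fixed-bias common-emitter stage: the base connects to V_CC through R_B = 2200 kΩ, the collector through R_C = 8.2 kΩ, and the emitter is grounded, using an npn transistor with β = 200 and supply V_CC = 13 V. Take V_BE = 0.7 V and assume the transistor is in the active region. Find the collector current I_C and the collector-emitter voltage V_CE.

I_C ≈ 1.1 mA, V_CE ≈ 3.8 V

Base loop: V_CC = I_B·R_B + V_BE, so I_B = (13 − 0.7)/2200 kΩ = 0.00559 mA.
In the active region I_C = β·I_B = 200 × 0.00559 = 1.12 mA.
Collector loop: V_CE = V_CC − I_C·R_C = 13 − 1.12×8.2 = 3.83 V.
Since V_CE = 3.83 V > V_CE(sat) ≈ 0.2 V, the transistor is in the active region as assumed.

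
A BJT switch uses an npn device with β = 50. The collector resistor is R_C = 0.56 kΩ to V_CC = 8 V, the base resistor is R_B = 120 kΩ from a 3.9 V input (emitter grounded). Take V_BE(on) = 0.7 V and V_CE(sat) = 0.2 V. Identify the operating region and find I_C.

Assume active. Base-emitter loop: I_B = (V_BB − V_BE)/R_B = (3.9 − 0.7)/120 = 0.0267 mA.
I_C = β·I_B = 50×0.0267 = 1.33 mA.
V_CE = V_CC − I_C·R_C = 8 − 1.33×0.56 = 7.25 V > V_CE(sat), so the active-region assumption holds.

active; I_C ≈ 1.3 mA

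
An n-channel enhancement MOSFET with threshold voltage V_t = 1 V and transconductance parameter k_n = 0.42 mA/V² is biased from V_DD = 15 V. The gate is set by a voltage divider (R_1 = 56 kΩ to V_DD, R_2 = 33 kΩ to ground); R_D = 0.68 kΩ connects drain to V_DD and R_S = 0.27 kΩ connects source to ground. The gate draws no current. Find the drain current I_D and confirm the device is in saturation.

V_G = V_DD·R_2/(R_1+R_2) = 15×33/89 = 5.56 V.
Assume saturation: I_D = (k_n/2)(V_GS − V_t)² with V_GS = V_G − I_D·R_S = 5.56 − 0.27·I_D.
Substituting gives 0.0153·I_D² − 1.52·I_D + 4.37 = 0, with roots I_D = 2.97 or 96.1 mA.
The root I_D = 96.1 mA gives V_GS = -20.4 V ≤ V_t, so take I_D = 2.97 mA.
Then V_GS = 4.76 V and V_DS = V_DD − I_D(R_D+R_S) = 15 − 2.97×0.95 = 12.2 V.
Saturation requires V_DS ≥ V_GS − V_t = 3.76 V; 12.2 ≥ 3.76 ✓.

I_D ≈ 3 mA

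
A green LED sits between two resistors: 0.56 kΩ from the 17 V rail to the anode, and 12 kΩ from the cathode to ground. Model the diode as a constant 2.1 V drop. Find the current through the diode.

The two resistors are in series with the diode, so KVL gives 17 = I·0.56 + 2.1 + I·12.
I = (17 − 2.1) / (0.56 + 12) kΩ = 14.9 / 12.6 = 1.19 mA.

I ≈ 1.2 mA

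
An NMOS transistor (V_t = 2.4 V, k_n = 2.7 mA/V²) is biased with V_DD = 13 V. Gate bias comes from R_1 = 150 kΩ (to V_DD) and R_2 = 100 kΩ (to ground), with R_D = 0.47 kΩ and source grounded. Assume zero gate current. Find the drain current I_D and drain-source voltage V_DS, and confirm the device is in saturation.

I_D ≈ 11 mA, V_DS ≈ 8 V

V_G = V_DD·R_2/(R_1+R_2) = 13×100/250 = 5.2 V. With the source grounded, V_GS = V_G = 5.2 V.
Assume saturation: I_D = (k_n/2)(V_GS − V_t)² = (2.7/2)×(5.2 − 2.4)² = 1.35×2.8² = 10.6 mA.
V_DS = V_DD − I_D·R_D = 13 − 10.6×0.47 = 8.03 V.
Saturation requires V_DS ≥ V_GS − V_t = 2.8 V; 8.03 ≥ 2.8 ✓.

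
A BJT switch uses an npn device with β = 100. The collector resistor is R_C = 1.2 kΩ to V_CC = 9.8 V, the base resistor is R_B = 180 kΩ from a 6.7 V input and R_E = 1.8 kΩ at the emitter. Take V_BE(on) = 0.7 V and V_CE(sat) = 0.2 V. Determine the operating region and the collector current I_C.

Assume active. Base-emitter loop: I_B = (V_BB − V_BE)/(R_B + (β+1)R_E) = (6.7 − 0.7)/(180 + 101×1.8) = 0.0166 mA.
I_C = β·I_B = 100×0.0166 = 1.66 mA.
V_CE = V_CC − I_C·R_C − I_E·R_E = 9.8 − 1.66×1.2 − 1.67×1.8 = 4.8 V > V_CE(sat), so the active-region assumption holds.

active; I_C ≈ 1.7 mA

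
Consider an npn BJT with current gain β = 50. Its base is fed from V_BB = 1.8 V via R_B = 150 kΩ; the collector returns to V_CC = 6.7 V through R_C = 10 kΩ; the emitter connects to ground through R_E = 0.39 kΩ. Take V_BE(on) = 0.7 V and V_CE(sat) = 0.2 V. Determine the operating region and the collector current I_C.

active; I_C ≈ 0.32 mA

Assume active. Base-emitter loop: I_B = (V_BB − V_BE)/(R_B + (β+1)R_E) = (1.8 − 0.7)/(150 + 51×0.39) = 0.00647 mA.
I_C = β·I_B = 50×0.00647 = 0.324 mA.
V_CE = V_CC − I_C·R_C − I_E·R_E = 6.7 − 0.324×10 − 0.33×0.39 = 3.33 V > V_CE(sat), so the active-region assumption holds.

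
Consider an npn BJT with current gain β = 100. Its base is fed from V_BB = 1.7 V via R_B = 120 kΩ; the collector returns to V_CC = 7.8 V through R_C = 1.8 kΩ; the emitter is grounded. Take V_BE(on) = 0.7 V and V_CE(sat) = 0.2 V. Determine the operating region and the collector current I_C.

Assume active. Base-emitter loop: I_B = (V_BB − V_BE)/R_B = (1.7 − 0.7)/120 = 0.00833 mA.
I_C = β·I_B = 100×0.00833 = 0.833 mA.
V_CE = V_CC − I_C·R_C = 7.8 − 0.833×1.8 = 6.3 V > V_CE(sat), so the active-region assumption holds.

active; I_C ≈ 0.83 mA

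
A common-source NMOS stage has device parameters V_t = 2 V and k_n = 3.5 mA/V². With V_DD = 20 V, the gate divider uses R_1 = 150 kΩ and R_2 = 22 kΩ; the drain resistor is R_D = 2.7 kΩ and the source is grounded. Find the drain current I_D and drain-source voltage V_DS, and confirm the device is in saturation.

V_G = V_DD·R_2/(R_1+R_2) = 20×22/172 = 2.56 V. With the source grounded, V_GS = V_G = 2.56 V.
Assume saturation: I_D = (k_n/2)(V_GS − V_t)² = (3.5/2)×(2.56 − 2)² = 1.75×0.558² = 0.545 mA.
V_DS = V_DD − I_D·R_D = 20 − 0.545×2.7 = 18.5 V.
Saturation requires V_DS ≥ V_GS − V_t = 0.558 V; 18.5 ≥ 0.558 ✓.

I_D ≈ 0.55 mA, V_DS ≈ 19 V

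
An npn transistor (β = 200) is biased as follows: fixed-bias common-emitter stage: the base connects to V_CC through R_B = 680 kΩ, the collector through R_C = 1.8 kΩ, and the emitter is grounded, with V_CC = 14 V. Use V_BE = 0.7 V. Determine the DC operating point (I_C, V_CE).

Base loop: V_CC = I_B·R_B + V_BE, so I_B = (14 − 0.7)/680 kΩ = 0.0196 mA.
In the active region I_C = β·I_B = 200 × 0.0196 = 3.91 mA.
Collector loop: V_CE = V_CC − I_C·R_C = 14 − 3.91×1.8 = 6.96 V.
Since V_CE = 6.96 V > V_CE(sat) ≈ 0.2 V, the transistor is in the active region as assumed.

I_C ≈ 3.9 mA, V_CE ≈ 7 V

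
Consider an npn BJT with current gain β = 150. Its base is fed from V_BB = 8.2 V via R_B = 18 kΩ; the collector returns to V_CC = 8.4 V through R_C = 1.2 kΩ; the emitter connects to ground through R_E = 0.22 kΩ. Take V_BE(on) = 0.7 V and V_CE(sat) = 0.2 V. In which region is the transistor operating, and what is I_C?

Assume active: I_B = (8.2 − 0.7)/(18 + 151×0.22) = 0.146 mA, I_C = β·I_B = 22 mA.
Then V_CE = 8.4 − 22×1.2 − 22.1×0.22 = -22.8 V < 0.2 V — the active assumption fails.
Re-solve with V_CE = 0.2 V. KCL at the emitter: V_E/R_E = (V_BB−0.7−V_E)/R_B + (V_CC−0.2−V_E)/R_C, giving V_E = 1.33 V.
I_C = (V_CC − 0.2 − V_E)/R_C = (8.2 − 1.33)/1.2 = 5.72 mA.
Check: I_B = (7.5 − 1.33)/18 = 0.343 mA, and β·I_B = 51.4 mA > I_C, confirming saturation.

saturation; I_C ≈ 5.7 mA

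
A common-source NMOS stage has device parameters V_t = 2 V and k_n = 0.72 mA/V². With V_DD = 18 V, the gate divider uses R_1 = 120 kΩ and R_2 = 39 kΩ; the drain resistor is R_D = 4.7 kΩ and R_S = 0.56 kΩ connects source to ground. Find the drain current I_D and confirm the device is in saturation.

V_G = V_DD·R_2/(R_1+R_2) = 18×39/159 = 4.42 V.
Assume saturation: I_D = (k_n/2)(V_GS − V_t)² with V_GS = V_G − I_D·R_S = 4.42 − 0.56·I_D.
Substituting gives 0.113·I_D² − 1.97·I_D + 2.1 = 0, with roots I_D = 1.14 or 16.3 mA.
The root I_D = 16.3 mA gives V_GS = -4.74 V ≤ V_t, so take I_D = 1.14 mA.
Then V_GS = 3.78 V and V_DS = V_DD − I_D(R_D+R_S) = 18 − 1.14×5.26 = 12 V.
Saturation requires V_DS ≥ V_GS − V_t = 1.78 V; 12 ≥ 1.78 ✓.

I_D ≈ 1.1 mA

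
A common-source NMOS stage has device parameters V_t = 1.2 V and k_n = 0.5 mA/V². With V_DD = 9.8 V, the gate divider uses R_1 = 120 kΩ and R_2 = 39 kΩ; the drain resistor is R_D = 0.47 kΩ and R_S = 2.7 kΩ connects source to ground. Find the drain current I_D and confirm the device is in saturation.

V_G = V_DD·R_2/(R_1+R_2) = 9.8×39/159 = 2.4 V.
Assume saturation: I_D = (k_n/2)(V_GS − V_t)² with V_GS = V_G − I_D·R_S = 2.4 − 2.7·I_D.
Substituting gives 1.82·I_D² − 2.63·I_D + 0.362 = 0, with roots I_D = 0.155 or 1.29 mA.
The root I_D = 1.29 mA gives V_GS = -1.07 V ≤ V_t, so take I_D = 0.155 mA.
Then V_GS = 1.99 V and V_DS = V_DD − I_D(R_D+R_S) = 9.8 − 0.155×3.17 = 9.31 V.
Saturation requires V_DS ≥ V_GS − V_t = 0.786 V; 9.31 ≥ 0.786 ✓.

I_D ≈ 0.15 mA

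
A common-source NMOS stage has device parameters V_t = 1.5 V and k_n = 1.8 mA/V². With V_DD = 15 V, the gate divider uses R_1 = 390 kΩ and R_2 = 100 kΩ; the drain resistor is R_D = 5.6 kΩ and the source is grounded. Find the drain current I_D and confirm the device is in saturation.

V_G = V_DD·R_2/(R_1+R_2) = 15×100/490 = 3.06 V. With the source grounded, V_GS = V_G = 3.06 V.
Assume saturation: I_D = (k_n/2)(V_GS − V_t)² = (1.8/2)×(3.06 − 1.5)² = 0.9×1.56² = 2.19 mA.
V_DS = V_DD − I_D·R_D = 15 − 2.19×5.6 = 2.72 V.
Saturation requires V_DS ≥ V_GS − V_t = 1.56 V; 2.72 ≥ 1.56 ✓.

I_D ≈ 2.2 mA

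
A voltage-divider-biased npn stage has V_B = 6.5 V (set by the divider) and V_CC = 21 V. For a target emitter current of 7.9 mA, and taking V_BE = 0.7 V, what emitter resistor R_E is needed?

R_E ≈ 0.73 kΩ

V_E = V_B − V_BE = 6.5 − 0.7 = 5.8 V.
R_E = V_E / I_E = 5.8 / 7.9 = 0.734 kΩ.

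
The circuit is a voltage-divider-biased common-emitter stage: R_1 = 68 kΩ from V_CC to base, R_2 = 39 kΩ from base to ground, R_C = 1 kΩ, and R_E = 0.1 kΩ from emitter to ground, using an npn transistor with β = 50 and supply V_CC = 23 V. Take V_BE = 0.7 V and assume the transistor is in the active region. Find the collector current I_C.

Thevenize the base divider: V_Th = V_CC·R_2/(R_1+R_2) = 23×39/107 = 8.38 V, R_Th = R_1‖R_2 = 24.8 kΩ.
Base-emitter loop: V_Th = I_B·R_Th + V_BE + (β+1)I_B·R_E, so I_B = (8.38 − 0.7) / (24.8 + 51×0.1) = 0.257 mA.
I_C = β·I_B = 50×0.257 = 12.9 mA, and I_E = (β+1)I_B = 13.1 mA.
V_CE = V_CC − I_C·R_C − I_E·R_E = 23 − 12.9×1 − 13.1×0.1 = 8.83 V.
V_CE = 8.83 V > 0.2 V confirms active-region operation.

I_C ≈ 13 mA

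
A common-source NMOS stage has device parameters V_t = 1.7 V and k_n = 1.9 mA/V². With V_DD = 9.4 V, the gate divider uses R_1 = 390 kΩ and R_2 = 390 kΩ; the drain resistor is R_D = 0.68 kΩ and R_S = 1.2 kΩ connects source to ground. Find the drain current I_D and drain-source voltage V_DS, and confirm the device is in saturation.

I_D ≈ 1.5 mA, V_DS ≈ 6.6 V

V_G = V_DD·R_2/(R_1+R_2) = 9.4×390/780 = 4.7 V.
Assume saturation: I_D = (k_n/2)(V_GS − V_t)² with V_GS = V_G − I_D·R_S = 4.7 − 1.2·I_D.
Substituting gives 1.37·I_D² − 7.84·I_D + 8.55 = 0, with roots I_D = 1.47 or 4.27 mA.
The root I_D = 4.27 mA gives V_GS = -0.419 V ≤ V_t, so take I_D = 1.47 mA.
Then V_GS = 2.94 V and V_DS = V_DD − I_D(R_D+R_S) = 9.4 − 1.47×1.88 = 6.65 V.
Saturation requires V_DS ≥ V_GS − V_t = 1.24 V; 6.65 ≥ 1.24 ✓.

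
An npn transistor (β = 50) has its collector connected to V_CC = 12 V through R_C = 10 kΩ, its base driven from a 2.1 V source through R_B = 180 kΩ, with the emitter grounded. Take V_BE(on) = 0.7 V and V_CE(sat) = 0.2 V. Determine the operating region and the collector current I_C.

active; I_C ≈ 0.39 mA

Assume active. Base-emitter loop: I_B = (V_BB − V_BE)/R_B = (2.1 − 0.7)/180 = 0.00778 mA.
I_C = β·I_B = 50×0.00778 = 0.389 mA.
V_CE = V_CC − I_C·R_C = 12 − 0.389×10 = 8.11 V > V_CE(sat), so the active-region assumption holds.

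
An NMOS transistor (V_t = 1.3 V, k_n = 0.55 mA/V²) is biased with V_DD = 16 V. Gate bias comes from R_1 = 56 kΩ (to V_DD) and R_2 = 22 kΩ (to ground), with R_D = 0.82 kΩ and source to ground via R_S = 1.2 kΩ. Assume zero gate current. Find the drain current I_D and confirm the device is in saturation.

I_D ≈ 1 mA

V_G = V_DD·R_2/(R_1+R_2) = 16×22/78 = 4.51 V.
Assume saturation: I_D = (k_n/2)(V_GS − V_t)² with V_GS = V_G − I_D·R_S = 4.51 − 1.2·I_D.
Substituting gives 0.396·I_D² − 3.12·I_D + 2.84 = 0, with roots I_D = 1.05 or 6.83 mA.
The root I_D = 6.83 mA gives V_GS = -3.68 V ≤ V_t, so take I_D = 1.05 mA.
Then V_GS = 3.25 V and V_DS = V_DD − I_D(R_D+R_S) = 16 − 1.05×2.02 = 13.9 V.
Saturation requires V_DS ≥ V_GS − V_t = 1.95 V; 13.9 ≥ 1.95 ✓.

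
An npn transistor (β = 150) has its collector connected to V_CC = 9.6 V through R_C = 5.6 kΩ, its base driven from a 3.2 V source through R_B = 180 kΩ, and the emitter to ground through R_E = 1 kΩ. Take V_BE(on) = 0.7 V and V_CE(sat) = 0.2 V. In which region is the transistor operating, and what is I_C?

active; I_C ≈ 1.1 mA

Assume active. Base-emitter loop: I_B = (V_BB − V_BE)/(R_B + (β+1)R_E) = (3.2 − 0.7)/(180 + 151×1) = 0.00755 mA.
I_C = β·I_B = 150×0.00755 = 1.13 mA.
V_CE = V_CC − I_C·R_C − I_E·R_E = 9.6 − 1.13×5.6 − 1.14×1 = 2.12 V > V_CE(sat), so the active-region assumption holds.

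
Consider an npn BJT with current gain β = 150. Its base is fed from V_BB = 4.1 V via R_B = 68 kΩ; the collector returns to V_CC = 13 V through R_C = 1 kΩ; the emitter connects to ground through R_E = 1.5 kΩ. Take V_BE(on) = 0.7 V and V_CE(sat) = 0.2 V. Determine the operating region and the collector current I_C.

Assume active. Base-emitter loop: I_B = (V_BB − V_BE)/(R_B + (β+1)R_E) = (4.1 − 0.7)/(68 + 151×1.5) = 0.0115 mA.
I_C = β·I_B = 150×0.0115 = 1.73 mA.
V_CE = V_CC − I_C·R_C − I_E·R_E = 13 − 1.73×1 − 1.74×1.5 = 8.65 V > V_CE(sat), so the active-region assumption holds.

active; I_C ≈ 1.7 mA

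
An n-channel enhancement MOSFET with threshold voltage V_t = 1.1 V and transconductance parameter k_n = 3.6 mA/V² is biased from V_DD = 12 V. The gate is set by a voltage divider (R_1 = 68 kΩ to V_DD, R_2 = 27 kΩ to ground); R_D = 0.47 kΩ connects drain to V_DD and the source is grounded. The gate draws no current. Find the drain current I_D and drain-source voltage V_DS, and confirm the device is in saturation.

V_G = V_DD·R_2/(R_1+R_2) = 12×27/95 = 3.41 V. With the source grounded, V_GS = V_G = 3.41 V.
Assume saturation: I_D = (k_n/2)(V_GS − V_t)² = (3.6/2)×(3.41 − 1.1)² = 1.8×2.31² = 9.61 mA.
V_DS = V_DD − I_D·R_D = 12 − 9.61×0.47 = 7.48 V.
Saturation requires V_DS ≥ V_GS − V_t = 2.31 V; 7.48 ≥ 2.31 ✓.

I_D ≈ 9.6 mA, V_DS ≈ 7.5 V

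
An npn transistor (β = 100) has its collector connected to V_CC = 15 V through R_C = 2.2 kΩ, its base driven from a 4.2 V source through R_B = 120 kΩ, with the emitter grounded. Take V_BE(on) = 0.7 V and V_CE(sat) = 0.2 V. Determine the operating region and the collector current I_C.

active; I_C ≈ 2.9 mA

Assume active. Base-emitter loop: I_B = (V_BB − V_BE)/R_B = (4.2 − 0.7)/120 = 0.0292 mA.
I_C = β·I_B = 100×0.0292 = 2.92 mA.
V_CE = V_CC − I_C·R_C = 15 − 2.92×2.2 = 8.58 V > V_CE(sat), so the active-region assumption holds.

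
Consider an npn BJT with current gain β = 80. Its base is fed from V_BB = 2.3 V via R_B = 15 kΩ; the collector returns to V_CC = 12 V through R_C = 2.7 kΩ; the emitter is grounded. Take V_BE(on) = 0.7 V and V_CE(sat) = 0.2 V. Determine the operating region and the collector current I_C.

saturation; I_C ≈ 4.4 mA

Assume active: I_B = (2.3 − 0.7)/15 = 0.107 mA, giving I_C = β·I_B = 8.53 mA.
But then V_CE = 12 − 8.53×2.7 = -11 V < V_CE(sat) = 0.2 V — impossible in the active region.
So the transistor is saturated. With V_CE = 0.2 V, I_C = (V_CC − 0.2)/R_C = 11.8/2.7 = 4.37 mA.
Check: β·I_B = 8.53 mA > I_C = 4.37 mA, confirming saturation.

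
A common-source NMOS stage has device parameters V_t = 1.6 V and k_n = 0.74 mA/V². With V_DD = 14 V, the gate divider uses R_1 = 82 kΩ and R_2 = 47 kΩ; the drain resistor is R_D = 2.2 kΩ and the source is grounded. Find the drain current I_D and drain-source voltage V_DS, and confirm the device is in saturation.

V_G = V_DD·R_2/(R_1+R_2) = 14×47/129 = 5.1 V. With the source grounded, V_GS = V_G = 5.1 V.
Assume saturation: I_D = (k_n/2)(V_GS − V_t)² = (0.74/2)×(5.1 − 1.6)² = 0.37×3.5² = 4.53 mA.
V_DS = V_DD − I_D·R_D = 14 − 4.53×2.2 = 4.02 V.
Saturation requires V_DS ≥ V_GS − V_t = 3.5 V; 4.02 ≥ 3.5 ✓.

I_D ≈ 4.5 mA, V_DS ≈ 4 V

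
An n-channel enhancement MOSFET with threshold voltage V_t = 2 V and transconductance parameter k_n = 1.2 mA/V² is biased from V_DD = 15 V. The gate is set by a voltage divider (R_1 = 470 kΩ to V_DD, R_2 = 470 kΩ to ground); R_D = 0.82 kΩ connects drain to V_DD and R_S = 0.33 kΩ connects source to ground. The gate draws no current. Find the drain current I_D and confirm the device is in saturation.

V_G = V_DD·R_2/(R_1+R_2) = 15×470/940 = 7.5 V.
Assume saturation: I_D = (k_n/2)(V_GS − V_t)² with V_GS = V_G − I_D·R_S = 7.5 − 0.33·I_D.
Substituting gives 0.0653·I_D² − 3.18·I_D + 18.1 = 0, with roots I_D = 6.61 or 42 mA.
The root I_D = 42 mA gives V_GS = -6.37 V ≤ V_t, so take I_D = 6.61 mA.
Then V_GS = 5.32 V and V_DS = V_DD − I_D(R_D+R_S) = 15 − 6.61×1.15 = 7.4 V.
Saturation requires V_DS ≥ V_GS − V_t = 3.32 V; 7.4 ≥ 3.32 ✓.

I_D ≈ 6.6 mA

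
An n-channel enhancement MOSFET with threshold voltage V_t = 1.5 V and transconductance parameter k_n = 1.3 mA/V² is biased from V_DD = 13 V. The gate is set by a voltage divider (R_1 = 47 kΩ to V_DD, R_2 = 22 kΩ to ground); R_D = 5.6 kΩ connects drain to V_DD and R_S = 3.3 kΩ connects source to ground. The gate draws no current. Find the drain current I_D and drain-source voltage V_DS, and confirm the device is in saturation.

V_G = V_DD·R_2/(R_1+R_2) = 13×22/69 = 4.14 V.
Assume saturation: I_D = (k_n/2)(V_GS − V_t)² with V_GS = V_G − I_D·R_S = 4.14 − 3.3·I_D.
Substituting gives 7.08·I_D² − 12.3·I_D + 4.55 = 0, with roots I_D = 0.528 or 1.22 mA.
The root I_D = 1.22 mA gives V_GS = 0.132 V ≤ V_t, so take I_D = 0.528 mA.
Then V_GS = 2.4 V and V_DS = V_DD − I_D(R_D+R_S) = 13 − 0.528×8.9 = 8.3 V.
Saturation requires V_DS ≥ V_GS − V_t = 0.902 V; 8.3 ≥ 0.902 ✓.

I_D ≈ 0.53 mA, V_DS ≈ 8.3 V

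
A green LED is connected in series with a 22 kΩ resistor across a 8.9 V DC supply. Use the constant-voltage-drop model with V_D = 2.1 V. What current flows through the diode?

I ≈ 0.31 mA

KVL around the loop: 8.9 = V_D + I·R = 2.1 + I × 22 kΩ.
So I = (8.9 − 2.1) / 22 kΩ = 6.8 / 22 = 0.309 mA.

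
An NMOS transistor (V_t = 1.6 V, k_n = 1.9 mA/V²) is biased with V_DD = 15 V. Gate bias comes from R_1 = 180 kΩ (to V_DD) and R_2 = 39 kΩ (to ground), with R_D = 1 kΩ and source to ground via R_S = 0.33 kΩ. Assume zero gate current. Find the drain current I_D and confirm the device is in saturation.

I_D ≈ 0.68 mA

V_G = V_DD·R_2/(R_1+R_2) = 15×39/219 = 2.67 V.
Assume saturation: I_D = (k_n/2)(V_GS − V_t)² with V_GS = V_G − I_D·R_S = 2.67 − 0.33·I_D.
Substituting gives 0.103·I_D² − 1.67·I_D + 1.09 = 0, with roots I_D = 0.681 or 15.5 mA.
The root I_D = 15.5 mA gives V_GS = -2.44 V ≤ V_t, so take I_D = 0.681 mA.
Then V_GS = 2.45 V and V_DS = V_DD − I_D(R_D+R_S) = 15 − 0.681×1.33 = 14.1 V.
Saturation requires V_DS ≥ V_GS − V_t = 0.847 V; 14.1 ≥ 0.847 ✓.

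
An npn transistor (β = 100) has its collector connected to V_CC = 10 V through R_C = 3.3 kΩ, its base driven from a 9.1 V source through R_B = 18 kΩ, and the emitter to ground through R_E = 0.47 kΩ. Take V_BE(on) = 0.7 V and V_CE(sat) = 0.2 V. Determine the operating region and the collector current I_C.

saturation; I_C ≈ 2.6 mA

Assume active: I_B = (9.1 − 0.7)/(18 + 101×0.47) = 0.128 mA, I_C = β·I_B = 12.8 mA.
Then V_CE = 10 − 12.8×3.3 − 13×0.47 = -38.4 V < 0.2 V — the active assumption fails.
Re-solve with V_CE = 0.2 V. KCL at the emitter: V_E/R_E = (V_BB−0.7−V_E)/R_B + (V_CC−0.2−V_E)/R_C, giving V_E = 1.38 V.
I_C = (V_CC − 0.2 − V_E)/R_C = (9.8 − 1.38)/3.3 = 2.55 mA.
Check: I_B = (8.4 − 1.38)/18 = 0.39 mA, and β·I_B = 39 mA > I_C, confirming saturation.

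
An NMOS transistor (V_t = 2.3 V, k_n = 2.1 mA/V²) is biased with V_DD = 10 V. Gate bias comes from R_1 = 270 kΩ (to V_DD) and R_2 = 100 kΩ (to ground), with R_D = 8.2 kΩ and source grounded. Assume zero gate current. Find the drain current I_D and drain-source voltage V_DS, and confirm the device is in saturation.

I_D ≈ 0.17 mA, V_DS ≈ 8.6 V

V_G = V_DD·R_2/(R_1+R_2) = 10×100/370 = 2.7 V. With the source grounded, V_GS = V_G = 2.7 V.
Assume saturation: I_D = (k_n/2)(V_GS − V_t)² = (2.1/2)×(2.7 − 2.3)² = 1.05×0.403² = 0.17 mA.
V_DS = V_DD − I_D·R_D = 10 − 0.17×8.2 = 8.6 V.
Saturation requires V_DS ≥ V_GS − V_t = 0.403 V; 8.6 ≥ 0.403 ✓.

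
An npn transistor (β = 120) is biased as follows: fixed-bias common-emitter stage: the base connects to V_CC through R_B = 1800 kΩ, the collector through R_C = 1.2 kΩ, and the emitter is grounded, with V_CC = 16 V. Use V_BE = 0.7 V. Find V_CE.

V_CE ≈ 15 V

Base loop: V_CC = I_B·R_B + V_BE, so I_B = (16 − 0.7)/1800 kΩ = 0.0085 mA.
In the active region I_C = β·I_B = 120 × 0.0085 = 1.02 mA.
Collector loop: V_CE = V_CC − I_C·R_C = 16 − 1.02×1.2 = 14.8 V.
Since V_CE = 14.8 V > V_CE(sat) ≈ 0.2 V, the transistor is in the active region as assumed.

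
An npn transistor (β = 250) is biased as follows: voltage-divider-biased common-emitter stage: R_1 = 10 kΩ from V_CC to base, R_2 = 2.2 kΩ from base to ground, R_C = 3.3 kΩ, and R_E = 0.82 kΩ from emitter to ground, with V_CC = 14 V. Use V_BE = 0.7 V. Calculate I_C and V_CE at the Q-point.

I_C ≈ 2.2 mA, V_CE ≈ 4.9 V

Thevenize the base divider: V_Th = V_CC·R_2/(R_1+R_2) = 14×2.2/12.2 = 2.52 V, R_Th = R_1‖R_2 = 1.8 kΩ.
Base-emitter loop: V_Th = I_B·R_Th + V_BE + (β+1)I_B·R_E, so I_B = (2.52 − 0.7) / (1.8 + 251×0.82) = 0.00879 mA.
I_C = β·I_B = 250×0.00879 = 2.2 mA, and I_E = (β+1)I_B = 2.21 mA.
V_CE = V_CC − I_C·R_C − I_E·R_E = 14 − 2.2×3.3 − 2.21×0.82 = 4.94 V.
V_CE = 4.94 V > 0.2 V confirms active-region operation.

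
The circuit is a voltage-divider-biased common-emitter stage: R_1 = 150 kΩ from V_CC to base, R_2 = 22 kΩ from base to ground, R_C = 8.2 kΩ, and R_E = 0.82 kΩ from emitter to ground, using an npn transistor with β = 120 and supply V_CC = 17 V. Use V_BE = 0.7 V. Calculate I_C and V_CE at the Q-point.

Thevenize the base divider: V_Th = V_CC·R_2/(R_1+R_2) = 17×22/172 = 2.17 V, R_Th = R_1‖R_2 = 19.2 kΩ.
Base-emitter loop: V_Th = I_B·R_Th + V_BE + (β+1)I_B·R_E, so I_B = (2.17 − 0.7) / (19.2 + 121×0.82) = 0.0125 mA.
I_C = β·I_B = 120×0.0125 = 1.49 mA, and I_E = (β+1)I_B = 1.51 mA.
V_CE = V_CC − I_C·R_C − I_E·R_E = 17 − 1.49×8.2 − 1.51×0.82 = 3.51 V.
V_CE = 3.51 V > 0.2 V confirms active-region operation.

I_C ≈ 1.5 mA, V_CE ≈ 3.5 V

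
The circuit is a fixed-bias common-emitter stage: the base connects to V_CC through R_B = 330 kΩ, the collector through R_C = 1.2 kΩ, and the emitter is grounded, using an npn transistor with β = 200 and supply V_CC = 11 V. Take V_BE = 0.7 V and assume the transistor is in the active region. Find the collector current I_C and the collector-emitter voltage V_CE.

Base loop: V_CC = I_B·R_B + V_BE, so I_B = (11 − 0.7)/330 kΩ = 0.0312 mA.
In the active region I_C = β·I_B = 200 × 0.0312 = 6.24 mA.
Collector loop: V_CE = V_CC − I_C·R_C = 11 − 6.24×1.2 = 3.51 V.
Since V_CE = 3.51 V > V_CE(sat) ≈ 0.2 V, the transistor is in the active region as assumed.

I_C ≈ 6.2 mA, V_CE ≈ 3.5 V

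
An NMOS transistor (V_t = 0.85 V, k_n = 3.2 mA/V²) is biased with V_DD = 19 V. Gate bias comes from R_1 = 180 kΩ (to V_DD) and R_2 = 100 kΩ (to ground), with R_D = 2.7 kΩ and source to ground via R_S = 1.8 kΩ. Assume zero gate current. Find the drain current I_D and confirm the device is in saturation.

V_G = V_DD·R_2/(R_1+R_2) = 19×100/280 = 6.79 V.
Assume saturation: I_D = (k_n/2)(V_GS − V_t)² with V_GS = V_G − I_D·R_S = 6.79 − 1.8·I_D.
Substituting gives 5.18·I_D² − 35.2·I_D + 56.4 = 0, with roots I_D = 2.59 or 4.2 mA.
The root I_D = 4.2 mA gives V_GS = -0.77 V ≤ V_t, so take I_D = 2.59 mA.
Then V_GS = 2.12 V and V_DS = V_DD − I_D(R_D+R_S) = 19 − 2.59×4.5 = 7.34 V.
Saturation requires V_DS ≥ V_GS − V_t = 1.27 V; 7.34 ≥ 1.27 ✓.

I_D ≈ 2.6 mA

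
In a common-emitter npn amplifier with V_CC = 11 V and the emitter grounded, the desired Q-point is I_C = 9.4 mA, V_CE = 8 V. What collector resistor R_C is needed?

R_C ≈ 0.32 kΩ

Collector loop: V_CC = I_C·R_C + V_CE.
R_C = (V_CC − V_CE)/I_C = (11 − 8)/9.4 = 0.319 kΩ.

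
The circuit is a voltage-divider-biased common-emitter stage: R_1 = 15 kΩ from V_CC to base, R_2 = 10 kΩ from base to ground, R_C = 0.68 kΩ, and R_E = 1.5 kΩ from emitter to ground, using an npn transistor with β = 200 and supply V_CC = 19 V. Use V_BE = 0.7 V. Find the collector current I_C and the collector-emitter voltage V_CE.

I_C ≈ 4.5 mA, V_CE ≈ 9.2 V

Thevenize the base divider: V_Th = V_CC·R_2/(R_1+R_2) = 19×10/25 = 7.6 V, R_Th = R_1‖R_2 = 6 kΩ.
Base-emitter loop: V_Th = I_B·R_Th + V_BE + (β+1)I_B·R_E, so I_B = (7.6 − 0.7) / (6 + 201×1.5) = 0.0224 mA.
I_C = β·I_B = 200×0.0224 = 4.49 mA, and I_E = (β+1)I_B = 4.51 mA.
V_CE = V_CC − I_C·R_C − I_E·R_E = 19 − 4.49×0.68 − 4.51×1.5 = 9.18 V.
V_CE = 9.18 V > 0.2 V confirms active-region operation.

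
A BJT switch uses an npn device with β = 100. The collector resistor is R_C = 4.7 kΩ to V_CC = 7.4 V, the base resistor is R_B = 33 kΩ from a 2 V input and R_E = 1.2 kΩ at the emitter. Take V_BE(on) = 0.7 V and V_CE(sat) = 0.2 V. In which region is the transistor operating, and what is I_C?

Assume active. Base-emitter loop: I_B = (V_BB − V_BE)/(R_B + (β+1)R_E) = (2 − 0.7)/(33 + 101×1.2) = 0.00843 mA.
I_C = β·I_B = 100×0.00843 = 0.843 mA.
V_CE = V_CC − I_C·R_C − I_E·R_E = 7.4 − 0.843×4.7 − 0.851×1.2 = 2.42 V > V_CE(sat), so the active-region assumption holds.

active; I_C ≈ 0.84 mA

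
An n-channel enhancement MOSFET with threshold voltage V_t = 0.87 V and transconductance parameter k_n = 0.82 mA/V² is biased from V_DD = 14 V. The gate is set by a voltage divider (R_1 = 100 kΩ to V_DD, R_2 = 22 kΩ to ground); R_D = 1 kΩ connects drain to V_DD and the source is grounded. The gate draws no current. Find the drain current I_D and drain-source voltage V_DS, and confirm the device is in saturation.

V_G = V_DD·R_2/(R_1+R_2) = 14×22/122 = 2.52 V. With the source grounded, V_GS = V_G = 2.52 V.
Assume saturation: I_D = (k_n/2)(V_GS − V_t)² = (0.82/2)×(2.52 − 0.87)² = 0.41×1.65² = 1.12 mA.
V_DS = V_DD − I_D·R_D = 14 − 1.12×1 = 12.9 V.
Saturation requires V_DS ≥ V_GS − V_t = 1.65 V; 12.9 ≥ 1.65 ✓.

I_D ≈ 1.1 mA, V_DS ≈ 13 V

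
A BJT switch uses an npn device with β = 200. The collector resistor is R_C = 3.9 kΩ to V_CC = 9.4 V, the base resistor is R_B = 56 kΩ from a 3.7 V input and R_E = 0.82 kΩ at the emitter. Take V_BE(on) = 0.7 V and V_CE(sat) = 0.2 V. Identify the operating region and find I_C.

Assume active: I_B = (3.7 − 0.7)/(56 + 201×0.82) = 0.0136 mA, I_C = β·I_B = 2.72 mA.
Then V_CE = 9.4 − 2.72×3.9 − 2.73×0.82 = -3.44 V < 0.2 V — the active assumption fails.
Re-solve with V_CE = 0.2 V. KCL at the emitter: V_E/R_E = (V_BB−0.7−V_E)/R_B + (V_CC−0.2−V_E)/R_C, giving V_E = 1.62 V.
I_C = (V_CC − 0.2 − V_E)/R_C = (9.2 − 1.62)/3.9 = 1.94 mA.
Check: I_B = (3 − 1.62)/56 = 0.0247 mA, and β·I_B = 4.95 mA > I_C, confirming saturation.

saturation; I_C ≈ 1.9 mA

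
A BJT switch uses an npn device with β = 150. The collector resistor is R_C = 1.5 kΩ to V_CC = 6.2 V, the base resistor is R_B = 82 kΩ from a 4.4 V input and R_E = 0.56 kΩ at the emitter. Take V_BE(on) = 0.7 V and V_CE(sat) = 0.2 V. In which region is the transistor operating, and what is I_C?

Assume active: I_B = (4.4 − 0.7)/(82 + 151×0.56) = 0.0222 mA, I_C = β·I_B = 3.33 mA.
Then V_CE = 6.2 − 3.33×1.5 − 3.35×0.56 = -0.677 V < 0.2 V — the active assumption fails.
Re-solve with V_CE = 0.2 V. KCL at the emitter: V_E/R_E = (V_BB−0.7−V_E)/R_B + (V_CC−0.2−V_E)/R_C, giving V_E = 1.64 V.
I_C = (V_CC − 0.2 − V_E)/R_C = (6 − 1.64)/1.5 = 2.91 mA.
Check: I_B = (3.7 − 1.64)/82 = 0.0251 mA, and β·I_B = 3.77 mA > I_C, confirming saturation.

saturation; I_C ≈ 2.9 mA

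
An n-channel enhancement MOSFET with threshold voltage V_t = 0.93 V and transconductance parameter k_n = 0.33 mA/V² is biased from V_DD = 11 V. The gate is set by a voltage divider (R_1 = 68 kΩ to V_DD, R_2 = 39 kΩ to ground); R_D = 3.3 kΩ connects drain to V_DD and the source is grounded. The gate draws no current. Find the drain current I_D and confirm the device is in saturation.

I_D ≈ 1.6 mA

V_G = V_DD·R_2/(R_1+R_2) = 11×39/107 = 4.01 V. With the source grounded, V_GS = V_G = 4.01 V.
Assume saturation: I_D = (k_n/2)(V_GS − V_t)² = (0.33/2)×(4.01 − 0.93)² = 0.165×3.08² = 1.56 mA.
V_DS = V_DD − I_D·R_D = 11 − 1.56×3.3 = 5.84 V.
Saturation requires V_DS ≥ V_GS − V_t = 3.08 V; 5.84 ≥ 3.08 ✓.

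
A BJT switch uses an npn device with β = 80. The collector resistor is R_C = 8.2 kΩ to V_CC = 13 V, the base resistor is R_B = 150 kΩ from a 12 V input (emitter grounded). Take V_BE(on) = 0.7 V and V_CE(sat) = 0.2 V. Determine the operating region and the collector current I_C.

Assume active: I_B = (12 − 0.7)/150 = 0.0753 mA, giving I_C = β·I_B = 6.03 mA.
But then V_CE = 13 − 6.03×8.2 = -36.4 V < V_CE(sat) = 0.2 V — impossible in the active region.
So the transistor is saturated. With V_CE = 0.2 V, I_C = (V_CC − 0.2)/R_C = 12.8/8.2 = 1.56 mA.
Check: β·I_B = 6.03 mA > I_C = 1.56 mA, confirming saturation.

saturation; I_C ≈ 1.6 mA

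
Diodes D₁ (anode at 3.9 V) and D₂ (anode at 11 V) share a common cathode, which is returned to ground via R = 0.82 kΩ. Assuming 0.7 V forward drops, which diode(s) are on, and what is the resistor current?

Assume both conduct. Then node N would need to be at both 3.9−0.7 = 3.2 V and 11−0.7 = 10.3 V, which is impossible.
Assume only D₂ conducts: V_N = 11 − 0.7 = 10.3 V, so I_R = 10.3/0.82 = 12.6 mA.
Check D₁: its anode-to-cathode voltage is 3.9 − 10.3 = -6.4 V < 0.7 V, so it is off. The assumption is consistent.

Only D₂ conducts; I_R ≈ 13 mA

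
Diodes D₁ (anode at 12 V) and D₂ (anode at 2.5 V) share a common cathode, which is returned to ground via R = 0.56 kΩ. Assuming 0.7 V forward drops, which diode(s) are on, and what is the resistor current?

Assume both conduct. Then node N would need to be at both 12−0.7 = 11.3 V and 2.5−0.7 = 1.8 V, which is impossible.
Assume only D₁ conducts: V_N = 12 − 0.7 = 11.3 V, so I_R = 11.3/0.56 = 20.2 mA.
Check D₂: its anode-to-cathode voltage is 2.5 − 11.3 = -8.8 V < 0.7 V, so it is off. The assumption is consistent.

Only D₁ conducts; I_R ≈ 20 mA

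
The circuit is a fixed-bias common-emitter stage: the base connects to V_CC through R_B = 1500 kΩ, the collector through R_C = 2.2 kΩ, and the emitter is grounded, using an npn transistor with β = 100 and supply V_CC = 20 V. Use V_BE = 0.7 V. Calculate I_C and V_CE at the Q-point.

I_C ≈ 1.3 mA, V_CE ≈ 17 V

Base loop: V_CC = I_B·R_B + V_BE, so I_B = (20 − 0.7)/1500 kΩ = 0.0129 mA.
In the active region I_C = β·I_B = 100 × 0.0129 = 1.29 mA.
Collector loop: V_CE = V_CC − I_C·R_C = 20 − 1.29×2.2 = 17.2 V.
Since V_CE = 17.2 V > V_CE(sat) ≈ 0.2 V, the transistor is in the active region as assumed.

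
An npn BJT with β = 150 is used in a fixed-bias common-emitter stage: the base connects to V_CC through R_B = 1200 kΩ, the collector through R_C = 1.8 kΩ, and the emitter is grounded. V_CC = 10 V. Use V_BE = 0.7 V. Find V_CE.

Base loop: V_CC = I_B·R_B + V_BE, so I_B = (10 − 0.7)/1200 kΩ = 0.00775 mA.
In the active region I_C = β·I_B = 150 × 0.00775 = 1.16 mA.
Collector loop: V_CE = V_CC − I_C·R_C = 10 − 1.16×1.8 = 7.91 V.
Since V_CE = 7.91 V > V_CE(sat) ≈ 0.2 V, the transistor is in the active region as assumed.

V_CE ≈ 7.9 V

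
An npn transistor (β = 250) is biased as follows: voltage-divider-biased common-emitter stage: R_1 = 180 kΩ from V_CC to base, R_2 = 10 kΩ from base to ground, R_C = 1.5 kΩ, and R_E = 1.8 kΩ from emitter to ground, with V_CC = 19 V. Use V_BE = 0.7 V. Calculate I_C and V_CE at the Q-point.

Thevenize the base divider: V_Th = V_CC·R_2/(R_1+R_2) = 19×10/190 = 1 V, R_Th = R_1‖R_2 = 9.47 kΩ.
Base-emitter loop: V_Th = I_B·R_Th + V_BE + (β+1)I_B·R_E, so I_B = (1 − 0.7) / (9.47 + 251×1.8) = 0.00065 mA.
I_C = β·I_B = 250×0.00065 = 0.163 mA, and I_E = (β+1)I_B = 0.163 mA.
V_CE = V_CC − I_C·R_C − I_E·R_E = 19 − 0.163×1.5 − 0.163×1.8 = 18.5 V.
V_CE = 18.5 V > 0.2 V confirms active-region operation.

I_C ≈ 0.16 mA, V_CE ≈ 18 V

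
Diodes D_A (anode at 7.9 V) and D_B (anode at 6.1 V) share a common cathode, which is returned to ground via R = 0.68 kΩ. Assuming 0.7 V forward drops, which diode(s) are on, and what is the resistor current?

Only D_A conducts; I_R ≈ 11 mA

Assume both conduct. Then node N would need to be at both 7.9−0.7 = 7.2 V and 6.1−0.7 = 5.4 V, which is impossible.
Assume only D_A conducts: V_N = 7.9 − 0.7 = 7.2 V, so I_R = 7.2/0.68 = 10.6 mA.
Check D_B: its anode-to-cathode voltage is 6.1 − 7.2 = -1.1 V < 0.7 V, so it is off. The assumption is consistent.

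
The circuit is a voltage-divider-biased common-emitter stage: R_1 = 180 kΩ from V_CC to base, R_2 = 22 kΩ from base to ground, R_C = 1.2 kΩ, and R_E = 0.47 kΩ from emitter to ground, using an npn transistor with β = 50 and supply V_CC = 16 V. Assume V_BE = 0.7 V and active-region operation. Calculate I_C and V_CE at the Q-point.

I_C ≈ 1.2 mA, V_CE ≈ 14 V

Thevenize the base divider: V_Th = V_CC·R_2/(R_1+R_2) = 16×22/202 = 1.74 V, R_Th = R_1‖R_2 = 19.6 kΩ.
Base-emitter loop: V_Th = I_B·R_Th + V_BE + (β+1)I_B·R_E, so I_B = (1.74 − 0.7) / (19.6 + 51×0.47) = 0.0239 mA.
I_C = β·I_B = 50×0.0239 = 1.2 mA, and I_E = (β+1)I_B = 1.22 mA.
V_CE = V_CC − I_C·R_C − I_E·R_E = 16 − 1.2×1.2 − 1.22×0.47 = 14 V.
V_CE = 14 V > 0.2 V confirms active-region operation.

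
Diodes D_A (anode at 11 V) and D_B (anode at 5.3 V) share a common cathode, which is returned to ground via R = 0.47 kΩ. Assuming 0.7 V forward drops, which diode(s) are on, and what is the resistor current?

Only D_A conducts; I_R ≈ 22 mA

Assume both conduct. Then node N would need to be at both 11−0.7 = 10.3 V and 5.3−0.7 = 4.6 V, which is impossible.
Assume only D_A conducts: V_N = 11 − 0.7 = 10.3 V, so I_R = 10.3/0.47 = 21.9 mA.
Check D_B: its anode-to-cathode voltage is 5.3 − 10.3 = -5 V < 0.7 V, so it is off. The assumption is consistent.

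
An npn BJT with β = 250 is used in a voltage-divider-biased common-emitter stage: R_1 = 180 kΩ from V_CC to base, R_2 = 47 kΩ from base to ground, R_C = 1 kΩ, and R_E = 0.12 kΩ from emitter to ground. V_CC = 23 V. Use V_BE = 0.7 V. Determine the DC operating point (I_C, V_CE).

Thevenize the base divider: V_Th = V_CC·R_2/(R_1+R_2) = 23×47/227 = 4.76 V, R_Th = R_1‖R_2 = 37.3 kΩ.
Base-emitter loop: V_Th = I_B·R_Th + V_BE + (β+1)I_B·R_E, so I_B = (4.76 − 0.7) / (37.3 + 251×0.12) = 0.0603 mA.
I_C = β·I_B = 250×0.0603 = 15.1 mA, and I_E = (β+1)I_B = 15.1 mA.
V_CE = V_CC − I_C·R_C − I_E·R_E = 23 − 15.1×1 − 15.1×0.12 = 6.11 V.
V_CE = 6.11 V > 0.2 V confirms active-region operation.

I_C ≈ 15 mA, V_CE ≈ 6.1 V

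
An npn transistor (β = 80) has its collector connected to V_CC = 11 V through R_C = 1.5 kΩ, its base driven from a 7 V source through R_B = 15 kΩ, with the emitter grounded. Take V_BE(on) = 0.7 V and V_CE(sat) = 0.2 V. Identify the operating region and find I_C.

Assume active: I_B = (7 − 0.7)/15 = 0.42 mA, giving I_C = β·I_B = 33.6 mA.
But then V_CE = 11 − 33.6×1.5 = -39.4 V < V_CE(sat) = 0.2 V — impossible in the active region.
So the transistor is saturated. With V_CE = 0.2 V, I_C = (V_CC − 0.2)/R_C = 10.8/1.5 = 7.2 mA.
Check: β·I_B = 33.6 mA > I_C = 7.2 mA, confirming saturation.

saturation; I_C ≈ 7.2 mA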